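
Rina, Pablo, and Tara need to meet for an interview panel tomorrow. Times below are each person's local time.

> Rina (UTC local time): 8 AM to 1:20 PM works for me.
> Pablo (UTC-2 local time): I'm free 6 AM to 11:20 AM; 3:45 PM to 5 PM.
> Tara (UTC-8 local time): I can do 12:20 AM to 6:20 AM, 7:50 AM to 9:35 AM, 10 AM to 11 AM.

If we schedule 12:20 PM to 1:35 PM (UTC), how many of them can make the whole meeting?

1

Rina in UTC: 08:00-13:20.
Pablo in UTC: 08:00-13:20, 17:45-19:00 (add 2h to convert from UTC-2).
Tara in UTC: 08:20-14:20, 15:50-17:35, 18:00-19:00 (add 8h to convert from UTC-8).
Tara can make the full 12:20-13:35 slot — that's 1.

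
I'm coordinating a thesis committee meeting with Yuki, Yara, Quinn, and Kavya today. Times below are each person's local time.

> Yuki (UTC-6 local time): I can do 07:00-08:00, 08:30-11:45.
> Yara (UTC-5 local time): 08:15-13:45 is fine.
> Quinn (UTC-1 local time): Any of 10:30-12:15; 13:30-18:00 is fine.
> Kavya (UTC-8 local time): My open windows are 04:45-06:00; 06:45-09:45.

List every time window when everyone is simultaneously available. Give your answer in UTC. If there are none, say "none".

14:45-17:45

Yuki in UTC: 13:00-14:00, 14:30-17:45 (add 6h to convert from UTC-6).
Yara in UTC: 13:15-18:45 (add 5h to convert from UTC-5).
Quinn in UTC: 11:30-13:15, 14:30-19:00 (add 1h to convert from UTC-1).
Kavya in UTC: 12:45-14:00, 14:45-17:45 (add 8h to convert from UTC-8).
Yuki ∩ Yara: 13:15-14:00, 14:30-17:45.
Yuki ∩ Yara ∩ Quinn: 14:30-17:45.
Yuki ∩ Yara ∩ Quinn ∩ Kavya: 14:45-17:45.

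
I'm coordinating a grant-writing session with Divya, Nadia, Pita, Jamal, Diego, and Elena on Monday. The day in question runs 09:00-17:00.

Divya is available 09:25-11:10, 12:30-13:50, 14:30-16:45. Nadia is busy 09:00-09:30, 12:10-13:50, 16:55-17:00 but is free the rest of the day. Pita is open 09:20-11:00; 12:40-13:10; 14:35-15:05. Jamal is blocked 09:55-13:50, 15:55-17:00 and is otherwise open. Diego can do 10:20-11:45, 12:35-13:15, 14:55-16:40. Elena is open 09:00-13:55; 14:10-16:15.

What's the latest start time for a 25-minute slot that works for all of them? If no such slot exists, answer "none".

Divya free: 09:25-11:10, 12:30-13:50, 14:30-16:45.
Nadia free: 09:30-12:10, 13:50-16:55 (invert busy blocks within the working day).
Pita free: 09:20-11:00, 12:40-13:10, 14:35-15:05.
Jamal free: 09:00-09:55, 13:50-15:55 (invert busy blocks within the working day).
Diego free: 10:20-11:45, 12:35-13:15, 14:55-16:40.
Elena free: 09:00-13:55, 14:10-16:15.
Divya ∩ Nadia: 09:30-11:10, 14:30-16:45.
Divya ∩ Nadia ∩ Pita: 09:30-11:00, 14:35-15:05.
Divya ∩ Nadia ∩ Pita ∩ Jamal: 09:30-09:55, 14:35-15:05.
Divya ∩ Nadia ∩ Pita ∩ Jamal ∩ Diego: 14:55-15:05.
Divya ∩ Nadia ∩ Pita ∩ Jamal ∩ Diego ∩ Elena: 14:55-15:05.
Those are the intersection windows.
No common window is at least 25 minutes long.

none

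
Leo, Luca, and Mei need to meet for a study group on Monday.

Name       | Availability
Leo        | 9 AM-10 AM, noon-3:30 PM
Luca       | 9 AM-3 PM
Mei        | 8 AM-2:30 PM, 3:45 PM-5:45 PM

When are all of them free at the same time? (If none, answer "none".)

Leo ∩ Luca: 09:00-10:00, 12:00-15:00.
Leo ∩ Luca ∩ Mei: 09:00-10:00, 12:00-14:30.
Those are the intersection windows.

09:00-10:00, 12:00-14:30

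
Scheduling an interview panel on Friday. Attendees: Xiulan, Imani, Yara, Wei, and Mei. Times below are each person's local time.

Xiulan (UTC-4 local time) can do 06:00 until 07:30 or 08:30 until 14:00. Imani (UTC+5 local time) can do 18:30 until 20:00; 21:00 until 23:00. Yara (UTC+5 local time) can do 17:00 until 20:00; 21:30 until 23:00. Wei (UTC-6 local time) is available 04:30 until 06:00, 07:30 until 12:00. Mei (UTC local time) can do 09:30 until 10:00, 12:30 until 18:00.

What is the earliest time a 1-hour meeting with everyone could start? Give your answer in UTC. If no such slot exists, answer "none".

Xiulan in UTC: 10:00-11:30, 12:30-18:00 (add 4h to convert from UTC-4).
Imani in UTC: 13:30-15:00, 16:00-18:00 (subtract 5h to convert from UTC+5).
Yara in UTC: 12:00-15:00, 16:30-18:00 (subtract 5h to convert from UTC+5).
Wei in UTC: 10:30-12:00, 13:30-18:00 (add 6h to convert from UTC-6).
Mei in UTC: 09:30-10:00, 12:30-18:00.
Xiulan ∩ Imani: 13:30-15:00, 16:00-18:00.
Xiulan ∩ Imani ∩ Yara: 13:30-15:00, 16:30-18:00.
Xiulan ∩ Imani ∩ Yara ∩ Wei: 13:30-15:00, 16:30-18:00.
Xiulan ∩ Imani ∩ Yara ∩ Wei ∩ Mei: 13:30-15:00, 16:30-18:00.
The first common window of at least 60 minutes is 13:30-15:00, so the earliest start is 13:30.

13:30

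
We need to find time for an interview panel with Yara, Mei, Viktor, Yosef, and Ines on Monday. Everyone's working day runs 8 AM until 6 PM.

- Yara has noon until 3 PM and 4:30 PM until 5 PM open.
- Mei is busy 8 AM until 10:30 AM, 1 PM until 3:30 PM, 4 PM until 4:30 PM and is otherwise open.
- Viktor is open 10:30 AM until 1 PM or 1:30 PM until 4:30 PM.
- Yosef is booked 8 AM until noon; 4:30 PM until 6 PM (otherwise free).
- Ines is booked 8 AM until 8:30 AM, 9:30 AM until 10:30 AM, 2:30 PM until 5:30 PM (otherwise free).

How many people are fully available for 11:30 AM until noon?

Yara free: 12:00-15:00, 16:30-17:00.
Mei free: 10:30-13:00, 15:30-16:00, 16:30-18:00 (invert busy blocks within the working day).
Viktor free: 10:30-13:00, 13:30-16:30.
Yosef free: 12:00-16:30 (invert busy blocks within the working day).
Ines free: 08:30-09:30, 10:30-14:30, 17:30-18:00 (invert busy blocks within the working day).
Mei, Viktor, and Ines can make the full 11:30-12:00 slot — that's 3.

3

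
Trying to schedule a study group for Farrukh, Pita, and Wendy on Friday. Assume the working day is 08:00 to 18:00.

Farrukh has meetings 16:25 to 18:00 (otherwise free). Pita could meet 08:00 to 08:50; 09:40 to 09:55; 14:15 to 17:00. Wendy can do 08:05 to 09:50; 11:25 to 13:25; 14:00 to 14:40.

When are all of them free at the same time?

08:05-08:50, 09:40-09:50, 14:15-14:40

Farrukh free: 08:00-16:25 (invert busy blocks within the working day).
Pita free: 08:00-08:50, 09:40-09:55, 14:15-17:00.
Wendy free: 08:05-09:50, 11:25-13:25, 14:00-14:40.
Farrukh ∩ Pita: 08:00-08:50, 09:40-09:55, 14:15-16:25.
Farrukh ∩ Pita ∩ Wendy: 08:05-08:50, 09:40-09:50, 14:15-14:40.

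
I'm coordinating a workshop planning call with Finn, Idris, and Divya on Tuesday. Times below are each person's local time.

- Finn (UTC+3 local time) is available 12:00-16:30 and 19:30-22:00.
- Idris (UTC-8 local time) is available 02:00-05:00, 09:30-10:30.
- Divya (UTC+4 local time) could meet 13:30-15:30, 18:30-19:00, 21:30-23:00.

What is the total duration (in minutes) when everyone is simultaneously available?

150

Finn in UTC: 09:00-13:30, 16:30-19:00 (subtract 3h to convert from UTC+3).
Idris in UTC: 10:00-13:00, 17:30-18:30 (add 8h to convert from UTC-8).
Divya in UTC: 09:30-11:30, 14:30-15:00, 17:30-19:00 (subtract 4h to convert from UTC+4).
Finn ∩ Idris: 10:00-13:00, 17:30-18:30.
Finn ∩ Idris ∩ Divya: 10:00-11:30, 17:30-18:30.
Summing the common windows: 90 + 60 = 150 minutes.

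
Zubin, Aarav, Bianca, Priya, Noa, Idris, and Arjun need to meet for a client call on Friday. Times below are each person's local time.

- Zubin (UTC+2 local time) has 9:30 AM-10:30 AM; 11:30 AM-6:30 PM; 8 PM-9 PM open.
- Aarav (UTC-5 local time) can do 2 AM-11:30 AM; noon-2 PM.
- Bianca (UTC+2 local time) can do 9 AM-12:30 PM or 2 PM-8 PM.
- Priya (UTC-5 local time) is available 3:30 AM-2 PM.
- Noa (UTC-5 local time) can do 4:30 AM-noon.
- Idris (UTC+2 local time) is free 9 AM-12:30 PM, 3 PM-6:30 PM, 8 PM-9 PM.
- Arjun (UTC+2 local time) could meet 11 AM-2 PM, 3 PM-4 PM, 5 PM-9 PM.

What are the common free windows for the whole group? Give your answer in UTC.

09:30-10:30, 13:00-14:00, 15:00-16:30

Zubin in UTC: 07:30-08:30, 09:30-16:30, 18:00-19:00 (subtract 2h to convert from UTC+2).
Aarav in UTC: 07:00-16:30, 17:00-19:00 (add 5h to convert from UTC-5).
Bianca in UTC: 07:00-10:30, 12:00-18:00 (subtract 2h to convert from UTC+2).
Priya in UTC: 08:30-19:00 (add 5h to convert from UTC-5).
Noa in UTC: 09:30-17:00 (add 5h to convert from UTC-5).
Idris in UTC: 07:00-10:30, 13:00-16:30, 18:00-19:00 (subtract 2h to convert from UTC+2).
Arjun in UTC: 09:00-12:00, 13:00-14:00, 15:00-19:00 (subtract 2h to convert from UTC+2).
Zubin ∩ Aarav: 07:30-08:30, 09:30-16:30, 18:00-19:00.
Zubin ∩ Aarav ∩ Bianca: 07:30-08:30, 09:30-10:30, 12:00-16:30.
Zubin ∩ Aarav ∩ Bianca ∩ Priya: 09:30-10:30, 12:00-16:30.
Zubin ∩ Aarav ∩ Bianca ∩ Priya ∩ Noa: 09:30-10:30, 12:00-16:30.
Zubin ∩ Aarav ∩ Bianca ∩ Priya ∩ Noa ∩ Idris: 09:30-10:30, 13:00-16:30.
Zubin ∩ Aarav ∩ Bianca ∩ Priya ∩ Noa ∩ Idris ∩ Arjun: 09:30-10:30, 13:00-14:00, 15:00-16:30.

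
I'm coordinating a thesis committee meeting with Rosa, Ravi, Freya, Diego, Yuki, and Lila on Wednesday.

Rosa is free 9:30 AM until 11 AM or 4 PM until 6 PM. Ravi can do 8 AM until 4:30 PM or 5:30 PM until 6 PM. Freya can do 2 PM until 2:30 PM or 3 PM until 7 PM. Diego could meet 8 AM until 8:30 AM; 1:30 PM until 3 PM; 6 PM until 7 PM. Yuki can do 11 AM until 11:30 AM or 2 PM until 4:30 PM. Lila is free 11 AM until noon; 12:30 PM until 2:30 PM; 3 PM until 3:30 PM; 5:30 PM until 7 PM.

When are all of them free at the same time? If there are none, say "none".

Rosa ∩ Ravi: 09:30-11:00, 16:00-16:30, 17:30-18:00.
Rosa ∩ Ravi ∩ Freya: 16:00-16:30, 17:30-18:00.
Rosa ∩ Ravi ∩ Freya ∩ Diego: ∅.
Rosa ∩ Ravi ∩ Freya ∩ Diego ∩ Yuki: ∅.
Rosa ∩ Ravi ∩ Freya ∩ Diego ∩ Yuki ∩ Lila: ∅.
There is no time when everyone is free.

none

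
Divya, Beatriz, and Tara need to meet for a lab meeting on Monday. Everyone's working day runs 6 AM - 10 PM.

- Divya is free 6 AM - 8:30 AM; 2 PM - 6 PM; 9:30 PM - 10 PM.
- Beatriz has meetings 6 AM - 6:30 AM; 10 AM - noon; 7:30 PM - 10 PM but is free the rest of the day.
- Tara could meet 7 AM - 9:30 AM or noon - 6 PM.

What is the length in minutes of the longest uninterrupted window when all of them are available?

Divya free: 06:00-08:30, 14:00-18:00, 21:30-22:00.
Beatriz free: 06:30-10:00, 12:00-19:30 (invert busy blocks within the working day).
Tara free: 07:00-09:30, 12:00-18:00.
Divya ∩ Beatriz: 06:30-08:30, 14:00-18:00.
Divya ∩ Beatriz ∩ Tara: 07:00-08:30, 14:00-18:00.
The longest is 14:00-18:00 at 240 minutes.

240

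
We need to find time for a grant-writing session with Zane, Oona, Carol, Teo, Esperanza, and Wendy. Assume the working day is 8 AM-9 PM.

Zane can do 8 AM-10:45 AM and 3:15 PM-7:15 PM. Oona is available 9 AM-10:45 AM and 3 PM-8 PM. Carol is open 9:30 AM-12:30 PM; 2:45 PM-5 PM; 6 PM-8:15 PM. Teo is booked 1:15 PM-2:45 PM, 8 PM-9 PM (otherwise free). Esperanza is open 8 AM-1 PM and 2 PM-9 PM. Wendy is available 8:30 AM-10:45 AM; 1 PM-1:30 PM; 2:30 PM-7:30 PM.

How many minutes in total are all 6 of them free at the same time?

Zane free: 08:00-10:45, 15:15-19:15.
Oona free: 09:00-10:45, 15:00-20:00.
Carol free: 09:30-12:30, 14:45-17:00, 18:00-20:15.
Teo free: 08:00-13:15, 14:45-20:00 (invert busy blocks within the working day).
Esperanza free: 08:00-13:00, 14:00-21:00.
Wendy free: 08:30-10:45, 13:00-13:30, 14:30-19:30.
Zane ∩ Oona: 09:00-10:45, 15:15-19:15.
Zane ∩ Oona ∩ Carol: 09:30-10:45, 15:15-17:00, 18:00-19:15.
Zane ∩ Oona ∩ Carol ∩ Teo: 09:30-10:45, 15:15-17:00, 18:00-19:15.
Zane ∩ Oona ∩ Carol ∩ Teo ∩ Esperanza: 09:30-10:45, 15:15-17:00, 18:00-19:15.
Zane ∩ Oona ∩ Carol ∩ Teo ∩ Esperanza ∩ Wendy: 09:30-10:45, 15:15-17:00, 18:00-19:15.
Summing the common windows: 75 + 105 + 75 = 255 minutes.

255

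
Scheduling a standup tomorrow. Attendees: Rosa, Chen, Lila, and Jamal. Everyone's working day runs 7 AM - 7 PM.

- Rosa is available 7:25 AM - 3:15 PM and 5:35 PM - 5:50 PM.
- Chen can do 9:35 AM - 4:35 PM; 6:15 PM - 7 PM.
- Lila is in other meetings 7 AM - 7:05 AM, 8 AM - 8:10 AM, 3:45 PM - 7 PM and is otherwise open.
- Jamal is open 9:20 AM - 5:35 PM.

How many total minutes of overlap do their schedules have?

Rosa free: 07:25-15:15, 17:35-17:50.
Chen free: 09:35-16:35, 18:15-19:00.
Lila free: 07:05-08:00, 08:10-15:45 (invert busy blocks within the working day).
Jamal free: 09:20-17:35.
Rosa ∩ Chen: 09:35-15:15.
Rosa ∩ Chen ∩ Lila: 09:35-15:15.
Rosa ∩ Chen ∩ Lila ∩ Jamal: 09:35-15:15.
So the common availability across everyone is 09:35-15:15.
That's a single block of 340 minutes.

340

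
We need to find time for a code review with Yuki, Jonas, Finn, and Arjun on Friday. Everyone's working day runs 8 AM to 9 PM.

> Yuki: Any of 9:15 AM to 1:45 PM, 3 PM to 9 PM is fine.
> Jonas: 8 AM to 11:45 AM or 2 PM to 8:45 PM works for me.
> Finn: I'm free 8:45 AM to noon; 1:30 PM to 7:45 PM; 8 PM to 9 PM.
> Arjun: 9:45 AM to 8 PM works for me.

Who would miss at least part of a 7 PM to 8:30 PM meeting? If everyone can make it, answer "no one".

Yuki: free for 19:00-20:30. Jonas: free for 19:00-20:30. Finn: not fully free for 19:00-20:30. Arjun: not fully free for 19:00-20:30.

Arjun, Finn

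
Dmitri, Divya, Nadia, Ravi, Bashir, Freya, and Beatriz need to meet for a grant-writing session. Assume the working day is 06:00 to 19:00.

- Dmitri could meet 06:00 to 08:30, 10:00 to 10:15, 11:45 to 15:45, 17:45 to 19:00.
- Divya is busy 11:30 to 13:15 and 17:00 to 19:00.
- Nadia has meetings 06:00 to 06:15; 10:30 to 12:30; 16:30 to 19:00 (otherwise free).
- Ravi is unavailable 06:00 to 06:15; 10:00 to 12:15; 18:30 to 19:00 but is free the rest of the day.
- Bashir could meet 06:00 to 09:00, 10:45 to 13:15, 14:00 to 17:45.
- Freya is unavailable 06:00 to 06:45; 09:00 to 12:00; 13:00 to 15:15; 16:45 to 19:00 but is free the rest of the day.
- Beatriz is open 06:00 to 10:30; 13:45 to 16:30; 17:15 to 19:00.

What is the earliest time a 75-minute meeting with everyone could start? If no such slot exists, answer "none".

06:45

Dmitri free: 06:00-08:30, 10:00-10:15, 11:45-15:45, 17:45-19:00.
Divya free: 06:00-11:30, 13:15-17:00 (invert busy blocks within the working day).
Nadia free: 06:15-10:30, 12:30-16:30 (invert busy blocks within the working day).
Ravi free: 06:15-10:00, 12:15-18:30 (invert busy blocks within the working day).
Bashir free: 06:00-09:00, 10:45-13:15, 14:00-17:45.
Freya free: 06:45-09:00, 12:00-13:00, 15:15-16:45 (invert busy blocks within the working day).
Beatriz free: 06:00-10:30, 13:45-16:30, 17:15-19:00.
Dmitri ∩ Divya: 06:00-08:30, 10:00-10:15, 13:15-15:45.
Dmitri ∩ Divya ∩ Nadia: 06:15-08:30, 10:00-10:15, 13:15-15:45.
Dmitri ∩ Divya ∩ Nadia ∩ Ravi: 06:15-08:30, 13:15-15:45.
Dmitri ∩ Divya ∩ Nadia ∩ Ravi ∩ Bashir: 06:15-08:30, 14:00-15:45.
Dmitri ∩ Divya ∩ Nadia ∩ Ravi ∩ Bashir ∩ Freya: 06:45-08:30, 15:15-15:45.
Dmitri ∩ Divya ∩ Nadia ∩ Ravi ∩ Bashir ∩ Freya ∩ Beatriz: 06:45-08:30, 15:15-15:45.
Those are the intersection windows.
The first common window of at least 75 minutes is 06:45-08:30, so the earliest start is 06:45.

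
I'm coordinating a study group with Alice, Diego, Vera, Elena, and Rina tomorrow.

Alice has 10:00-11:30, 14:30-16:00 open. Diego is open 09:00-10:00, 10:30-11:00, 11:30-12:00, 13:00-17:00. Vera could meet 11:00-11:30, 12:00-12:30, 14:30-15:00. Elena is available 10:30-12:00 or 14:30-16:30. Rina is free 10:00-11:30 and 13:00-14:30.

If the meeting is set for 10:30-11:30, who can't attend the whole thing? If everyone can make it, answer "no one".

Alice: free for 10:30-11:30. Diego: not fully free for 10:30-11:30. Vera: not fully free for 10:30-11:30. Elena: free for 10:30-11:30. Rina: free for 10:30-11:30.

Diego, Vera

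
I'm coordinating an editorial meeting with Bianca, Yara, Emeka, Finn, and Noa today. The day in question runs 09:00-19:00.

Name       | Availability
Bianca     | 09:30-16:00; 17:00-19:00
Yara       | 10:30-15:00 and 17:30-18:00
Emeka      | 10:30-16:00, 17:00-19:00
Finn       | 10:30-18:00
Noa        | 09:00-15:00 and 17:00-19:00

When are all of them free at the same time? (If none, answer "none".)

Bianca ∩ Yara: 10:30-15:00, 17:30-18:00.
Bianca ∩ Yara ∩ Emeka: 10:30-15:00, 17:30-18:00.
Bianca ∩ Yara ∩ Emeka ∩ Finn: 10:30-15:00, 17:30-18:00.
Bianca ∩ Yara ∩ Emeka ∩ Finn ∩ Noa: 10:30-15:00, 17:30-18:00.

10:30-15:00, 17:30-18:00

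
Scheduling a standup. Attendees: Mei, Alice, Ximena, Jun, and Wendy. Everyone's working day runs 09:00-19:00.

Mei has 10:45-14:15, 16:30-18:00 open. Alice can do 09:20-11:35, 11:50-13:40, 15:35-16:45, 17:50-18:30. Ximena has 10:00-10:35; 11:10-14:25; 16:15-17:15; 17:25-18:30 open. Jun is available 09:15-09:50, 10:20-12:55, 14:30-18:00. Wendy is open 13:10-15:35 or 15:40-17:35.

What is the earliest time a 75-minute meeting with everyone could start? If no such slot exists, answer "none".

Mei ∩ Alice: 10:45-11:35, 11:50-13:40, 16:30-16:45, 17:50-18:00.
Mei ∩ Alice ∩ Ximena: 11:10-11:35, 11:50-13:40, 16:30-16:45, 17:50-18:00.
Mei ∩ Alice ∩ Ximena ∩ Jun: 11:10-11:35, 11:50-12:55, 16:30-16:45, 17:50-18:00.
Mei ∩ Alice ∩ Ximena ∩ Jun ∩ Wendy: 16:30-16:45.
No common window is at least 75 minutes long.

none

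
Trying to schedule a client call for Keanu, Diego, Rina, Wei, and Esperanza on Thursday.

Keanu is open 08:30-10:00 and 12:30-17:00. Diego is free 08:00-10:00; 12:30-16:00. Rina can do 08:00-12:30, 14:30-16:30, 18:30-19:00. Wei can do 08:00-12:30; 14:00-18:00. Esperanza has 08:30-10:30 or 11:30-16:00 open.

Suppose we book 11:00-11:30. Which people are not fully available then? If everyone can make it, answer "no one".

Keanu: not fully free for 11:00-11:30. Diego: not fully free for 11:00-11:30. Rina: free for 11:00-11:30. Wei: free for 11:00-11:30. Esperanza: not fully free for 11:00-11:30.

Diego, Esperanza, Keanu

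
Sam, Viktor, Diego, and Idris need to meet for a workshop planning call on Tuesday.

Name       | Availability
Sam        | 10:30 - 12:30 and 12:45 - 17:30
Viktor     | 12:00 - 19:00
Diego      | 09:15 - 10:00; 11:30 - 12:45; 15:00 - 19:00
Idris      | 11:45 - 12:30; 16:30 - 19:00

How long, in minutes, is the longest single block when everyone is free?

60

Sam ∩ Viktor: 12:00-12:30, 12:45-17:30.
Sam ∩ Viktor ∩ Diego: 12:00-12:30, 15:00-17:30.
Sam ∩ Viktor ∩ Diego ∩ Idris: 12:00-12:30, 16:30-17:30.
So the common availability across everyone is 12:00-12:30, 16:30-17:30.
The longest is 16:30-17:30 at 60 minutes.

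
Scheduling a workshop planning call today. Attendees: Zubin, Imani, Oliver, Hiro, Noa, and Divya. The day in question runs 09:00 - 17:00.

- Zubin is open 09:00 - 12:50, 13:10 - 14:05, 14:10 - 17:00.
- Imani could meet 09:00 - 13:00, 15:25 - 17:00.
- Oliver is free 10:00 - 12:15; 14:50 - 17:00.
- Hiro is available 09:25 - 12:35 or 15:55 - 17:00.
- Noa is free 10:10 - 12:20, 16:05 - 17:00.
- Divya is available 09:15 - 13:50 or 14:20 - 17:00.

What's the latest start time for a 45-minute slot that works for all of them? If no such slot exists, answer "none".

16:15

Zubin ∩ Imani: 09:00-12:50, 15:25-17:00.
Zubin ∩ Imani ∩ Oliver: 10:00-12:15, 15:25-17:00.
Zubin ∩ Imani ∩ Oliver ∩ Hiro: 10:00-12:15, 15:55-17:00.
Zubin ∩ Imani ∩ Oliver ∩ Hiro ∩ Noa: 10:10-12:15, 16:05-17:00.
Zubin ∩ Imani ∩ Oliver ∩ Hiro ∩ Noa ∩ Divya: 10:10-12:15, 16:05-17:00.
The last common window of at least 45 minutes is 16:05-17:00; a 45-minute meeting can start as late as 16:15 and still end by 17:00.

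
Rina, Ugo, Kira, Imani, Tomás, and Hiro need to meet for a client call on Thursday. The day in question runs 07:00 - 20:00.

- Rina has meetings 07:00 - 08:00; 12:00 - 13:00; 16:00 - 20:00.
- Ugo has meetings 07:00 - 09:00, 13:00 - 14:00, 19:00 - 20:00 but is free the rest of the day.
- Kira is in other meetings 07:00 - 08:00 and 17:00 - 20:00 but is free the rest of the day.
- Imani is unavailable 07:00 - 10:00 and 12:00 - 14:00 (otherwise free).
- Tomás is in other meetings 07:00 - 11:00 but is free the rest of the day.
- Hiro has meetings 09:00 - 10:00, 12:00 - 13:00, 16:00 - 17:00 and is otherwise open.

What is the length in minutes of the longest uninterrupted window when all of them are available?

Rina free: 08:00-12:00, 13:00-16:00 (invert busy blocks within the working day).
Ugo free: 09:00-13:00, 14:00-19:00 (invert busy blocks within the working day).
Kira free: 08:00-17:00 (invert busy blocks within the working day).
Imani free: 10:00-12:00, 14:00-20:00 (invert busy blocks within the working day).
Tomás free: 11:00-20:00 (invert busy blocks within the working day).
Hiro free: 07:00-09:00, 10:00-12:00, 13:00-16:00, 17:00-20:00 (invert busy blocks within the working day).
Rina ∩ Ugo: 09:00-12:00, 14:00-16:00.
Rina ∩ Ugo ∩ Kira: 09:00-12:00, 14:00-16:00.
Rina ∩ Ugo ∩ Kira ∩ Imani: 10:00-12:00, 14:00-16:00.
Rina ∩ Ugo ∩ Kira ∩ Imani ∩ Tomás: 11:00-12:00, 14:00-16:00.
Rina ∩ Ugo ∩ Kira ∩ Imani ∩ Tomás ∩ Hiro: 11:00-12:00, 14:00-16:00.
The longest is 14:00-16:00 at 120 minutes.

120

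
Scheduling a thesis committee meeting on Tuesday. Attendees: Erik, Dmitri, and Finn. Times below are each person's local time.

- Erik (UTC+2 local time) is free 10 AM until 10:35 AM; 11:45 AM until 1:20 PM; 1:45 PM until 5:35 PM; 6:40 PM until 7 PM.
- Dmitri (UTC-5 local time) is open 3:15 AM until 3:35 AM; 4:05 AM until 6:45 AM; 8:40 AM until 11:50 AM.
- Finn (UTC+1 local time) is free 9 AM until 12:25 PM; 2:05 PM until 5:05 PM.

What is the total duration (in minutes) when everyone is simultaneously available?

230

Erik in UTC: 08:00-08:35, 09:45-11:20, 11:45-15:35, 16:40-17:00 (subtract 2h to convert from UTC+2).
Dmitri in UTC: 08:15-08:35, 09:05-11:45, 13:40-16:50 (add 5h to convert from UTC-5).
Finn in UTC: 08:00-11:25, 13:05-16:05 (subtract 1h to convert from UTC+1).
Erik ∩ Dmitri: 08:15-08:35, 09:45-11:20, 13:40-15:35, 16:40-16:50.
Erik ∩ Dmitri ∩ Finn: 08:15-08:35, 09:45-11:20, 13:40-15:35.
Those are the intersection windows.
Summing the common windows: 20 + 95 + 115 = 230 minutes.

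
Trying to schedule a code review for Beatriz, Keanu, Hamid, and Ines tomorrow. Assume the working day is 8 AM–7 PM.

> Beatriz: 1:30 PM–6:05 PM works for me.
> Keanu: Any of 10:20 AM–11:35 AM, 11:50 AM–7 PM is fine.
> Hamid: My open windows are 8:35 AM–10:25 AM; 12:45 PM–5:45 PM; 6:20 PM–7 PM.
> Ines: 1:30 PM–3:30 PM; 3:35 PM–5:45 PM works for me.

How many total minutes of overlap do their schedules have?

Beatriz ∩ Keanu: 13:30-18:05.
Beatriz ∩ Keanu ∩ Hamid: 13:30-17:45.
Beatriz ∩ Keanu ∩ Hamid ∩ Ines: 13:30-15:30, 15:35-17:45.
Summing the common windows: 120 + 130 = 250 minutes.

250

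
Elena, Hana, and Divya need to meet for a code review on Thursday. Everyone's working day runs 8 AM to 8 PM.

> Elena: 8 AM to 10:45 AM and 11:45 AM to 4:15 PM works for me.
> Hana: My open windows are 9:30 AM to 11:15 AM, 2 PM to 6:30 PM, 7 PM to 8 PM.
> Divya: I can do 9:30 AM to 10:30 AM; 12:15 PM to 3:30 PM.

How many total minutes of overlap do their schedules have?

Elena ∩ Hana: 09:30-10:45, 14:00-16:15.
Elena ∩ Hana ∩ Divya: 09:30-10:30, 14:00-15:30.
Those are the intersection windows.
Summing the common windows: 60 + 90 = 150 minutes.

150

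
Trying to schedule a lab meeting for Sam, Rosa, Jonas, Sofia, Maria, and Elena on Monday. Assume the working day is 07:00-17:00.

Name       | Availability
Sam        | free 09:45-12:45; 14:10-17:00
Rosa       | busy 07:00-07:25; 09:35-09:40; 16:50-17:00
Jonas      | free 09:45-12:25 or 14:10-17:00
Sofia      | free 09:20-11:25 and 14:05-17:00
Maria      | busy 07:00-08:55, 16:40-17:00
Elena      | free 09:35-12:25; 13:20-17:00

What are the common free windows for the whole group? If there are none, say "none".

09:45-11:25, 14:10-16:40

Sam free: 09:45-12:45, 14:10-17:00.
Rosa free: 07:25-09:35, 09:40-16:50 (invert busy blocks within the working day).
Jonas free: 09:45-12:25, 14:10-17:00.
Sofia free: 09:20-11:25, 14:05-17:00.
Maria free: 08:55-16:40 (invert busy blocks within the working day).
Elena free: 09:35-12:25, 13:20-17:00.
Sam ∩ Rosa: 09:45-12:45, 14:10-16:50.
Sam ∩ Rosa ∩ Jonas: 09:45-12:25, 14:10-16:50.
Sam ∩ Rosa ∩ Jonas ∩ Sofia: 09:45-11:25, 14:10-16:50.
Sam ∩ Rosa ∩ Jonas ∩ Sofia ∩ Maria: 09:45-11:25, 14:10-16:40.
Sam ∩ Rosa ∩ Jonas ∩ Sofia ∩ Maria ∩ Elena: 09:45-11:25, 14:10-16:40.
So the common availability across everyone is 09:45-11:25, 14:10-16:40.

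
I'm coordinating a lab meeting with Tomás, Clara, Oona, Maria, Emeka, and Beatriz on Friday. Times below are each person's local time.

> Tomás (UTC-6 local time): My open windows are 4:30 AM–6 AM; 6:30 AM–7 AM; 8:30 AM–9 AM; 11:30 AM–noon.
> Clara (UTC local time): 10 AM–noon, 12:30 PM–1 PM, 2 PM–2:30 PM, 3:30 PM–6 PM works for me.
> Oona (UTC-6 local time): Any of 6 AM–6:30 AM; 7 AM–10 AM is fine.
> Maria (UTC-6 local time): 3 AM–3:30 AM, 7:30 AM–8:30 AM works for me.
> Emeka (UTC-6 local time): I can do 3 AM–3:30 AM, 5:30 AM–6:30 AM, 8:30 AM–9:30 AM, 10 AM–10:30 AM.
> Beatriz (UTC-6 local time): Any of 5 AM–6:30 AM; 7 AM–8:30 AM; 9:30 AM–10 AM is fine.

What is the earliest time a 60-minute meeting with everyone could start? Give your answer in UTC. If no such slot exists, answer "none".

Tomás in UTC: 10:30-12:00, 12:30-13:00, 14:30-15:00, 17:30-18:00 (add 6h to convert from UTC-6).
Clara in UTC: 10:00-12:00, 12:30-13:00, 14:00-14:30, 15:30-18:00.
Oona in UTC: 12:00-12:30, 13:00-16:00 (add 6h to convert from UTC-6).
Maria in UTC: 09:00-09:30, 13:30-14:30 (add 6h to convert from UTC-6).
Emeka in UTC: 09:00-09:30, 11:30-12:30, 14:30-15:30, 16:00-16:30 (add 6h to convert from UTC-6).
Beatriz in UTC: 11:00-12:30, 13:00-14:30, 15:30-16:00 (add 6h to convert from UTC-6).
Tomás ∩ Clara: 10:30-12:00, 12:30-13:00, 17:30-18:00.
Tomás ∩ Clara ∩ Oona: ∅.
Tomás ∩ Clara ∩ Oona ∩ Maria: ∅.
Tomás ∩ Clara ∩ Oona ∩ Maria ∩ Emeka: ∅.
Tomás ∩ Clara ∩ Oona ∩ Maria ∩ Emeka ∩ Beatriz: ∅.
There is no time when everyone is free.
No common window is at least 60 minutes long.

none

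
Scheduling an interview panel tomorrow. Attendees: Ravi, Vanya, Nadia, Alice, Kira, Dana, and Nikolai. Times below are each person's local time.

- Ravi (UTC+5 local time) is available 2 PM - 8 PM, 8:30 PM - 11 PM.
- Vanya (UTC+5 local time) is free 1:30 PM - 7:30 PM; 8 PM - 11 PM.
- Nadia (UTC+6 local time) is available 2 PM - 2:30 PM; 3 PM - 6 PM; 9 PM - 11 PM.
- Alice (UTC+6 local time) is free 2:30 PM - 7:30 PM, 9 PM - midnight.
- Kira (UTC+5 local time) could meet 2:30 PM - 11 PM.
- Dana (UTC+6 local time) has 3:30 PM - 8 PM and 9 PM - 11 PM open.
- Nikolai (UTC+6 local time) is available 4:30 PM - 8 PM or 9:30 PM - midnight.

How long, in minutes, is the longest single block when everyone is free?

Ravi in UTC: 09:00-15:00, 15:30-18:00 (subtract 5h to convert from UTC+5).
Vanya in UTC: 08:30-14:30, 15:00-18:00 (subtract 5h to convert from UTC+5).
Nadia in UTC: 08:00-08:30, 09:00-12:00, 15:00-17:00 (subtract 6h to convert from UTC+6).
Alice in UTC: 08:30-13:30, 15:00-18:00 (subtract 6h to convert from UTC+6).
Kira in UTC: 09:30-18:00 (subtract 5h to convert from UTC+5).
Dana in UTC: 09:30-14:00, 15:00-17:00 (subtract 6h to convert from UTC+6).
Nikolai in UTC: 10:30-14:00, 15:30-18:00 (subtract 6h to convert from UTC+6).
Ravi ∩ Vanya: 09:00-14:30, 15:30-18:00.
Ravi ∩ Vanya ∩ Nadia: 09:00-12:00, 15:30-17:00.
Ravi ∩ Vanya ∩ Nadia ∩ Alice: 09:00-12:00, 15:30-17:00.
Ravi ∩ Vanya ∩ Nadia ∩ Alice ∩ Kira: 09:30-12:00, 15:30-17:00.
Ravi ∩ Vanya ∩ Nadia ∩ Alice ∩ Kira ∩ Dana: 09:30-12:00, 15:30-17:00.
Ravi ∩ Vanya ∩ Nadia ∩ Alice ∩ Kira ∩ Dana ∩ Nikolai: 10:30-12:00, 15:30-17:00.
The longest is 10:30-12:00 at 90 minutes.

90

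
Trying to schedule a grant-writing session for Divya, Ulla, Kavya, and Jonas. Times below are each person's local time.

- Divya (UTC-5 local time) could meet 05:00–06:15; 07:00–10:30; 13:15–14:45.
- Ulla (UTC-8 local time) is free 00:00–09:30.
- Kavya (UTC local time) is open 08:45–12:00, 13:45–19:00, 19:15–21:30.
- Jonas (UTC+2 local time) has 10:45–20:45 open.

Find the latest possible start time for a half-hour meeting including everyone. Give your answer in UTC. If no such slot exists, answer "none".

Divya in UTC: 10:00-11:15, 12:00-15:30, 18:15-19:45 (add 5h to convert from UTC-5).
Ulla in UTC: 08:00-17:30 (add 8h to convert from UTC-8).
Kavya in UTC: 08:45-12:00, 13:45-19:00, 19:15-21:30.
Jonas in UTC: 08:45-18:45 (subtract 2h to convert from UTC+2).
Divya ∩ Ulla: 10:00-11:15, 12:00-15:30.
Divya ∩ Ulla ∩ Kavya: 10:00-11:15, 13:45-15:30.
Divya ∩ Ulla ∩ Kavya ∩ Jonas: 10:00-11:15, 13:45-15:30.
Those are the intersection windows.
The last common window of at least 30 minutes is 13:45-15:30; a 30-minute meeting can start as late as 15:00 and still end by 15:30.

15:00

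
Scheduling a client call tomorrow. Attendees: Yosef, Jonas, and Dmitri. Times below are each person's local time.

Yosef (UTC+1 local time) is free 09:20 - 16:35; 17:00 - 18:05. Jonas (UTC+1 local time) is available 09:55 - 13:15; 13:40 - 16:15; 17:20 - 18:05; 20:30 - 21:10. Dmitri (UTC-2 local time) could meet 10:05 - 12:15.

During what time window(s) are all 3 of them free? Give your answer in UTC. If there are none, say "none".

Yosef in UTC: 08:20-15:35, 16:00-17:05 (subtract 1h to convert from UTC+1).
Jonas in UTC: 08:55-12:15, 12:40-15:15, 16:20-17:05, 19:30-20:10 (subtract 1h to convert from UTC+1).
Dmitri in UTC: 12:05-14:15 (add 2h to convert from UTC-2).
Yosef ∩ Jonas: 08:55-12:15, 12:40-15:15, 16:20-17:05.
Yosef ∩ Jonas ∩ Dmitri: 12:05-12:15, 12:40-14:15.

12:05-12:15, 12:40-14:15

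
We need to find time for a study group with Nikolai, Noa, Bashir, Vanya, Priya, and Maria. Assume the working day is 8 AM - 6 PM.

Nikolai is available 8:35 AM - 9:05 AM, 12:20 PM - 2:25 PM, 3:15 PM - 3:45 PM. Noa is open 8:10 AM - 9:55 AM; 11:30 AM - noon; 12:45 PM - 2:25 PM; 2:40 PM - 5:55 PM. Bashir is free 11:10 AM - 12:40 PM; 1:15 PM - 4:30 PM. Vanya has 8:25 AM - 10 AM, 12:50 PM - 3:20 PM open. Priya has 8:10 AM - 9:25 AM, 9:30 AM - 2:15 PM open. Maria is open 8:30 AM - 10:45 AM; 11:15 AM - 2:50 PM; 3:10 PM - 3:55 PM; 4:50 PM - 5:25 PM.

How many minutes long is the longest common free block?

60

Nikolai ∩ Noa: 08:35-09:05, 12:45-14:25, 15:15-15:45.
Nikolai ∩ Noa ∩ Bashir: 13:15-14:25, 15:15-15:45.
Nikolai ∩ Noa ∩ Bashir ∩ Vanya: 13:15-14:25, 15:15-15:20.
Nikolai ∩ Noa ∩ Bashir ∩ Vanya ∩ Priya: 13:15-14:15.
Nikolai ∩ Noa ∩ Bashir ∩ Vanya ∩ Priya ∩ Maria: 13:15-14:15.
The longest is 13:15-14:15 at 60 minutes.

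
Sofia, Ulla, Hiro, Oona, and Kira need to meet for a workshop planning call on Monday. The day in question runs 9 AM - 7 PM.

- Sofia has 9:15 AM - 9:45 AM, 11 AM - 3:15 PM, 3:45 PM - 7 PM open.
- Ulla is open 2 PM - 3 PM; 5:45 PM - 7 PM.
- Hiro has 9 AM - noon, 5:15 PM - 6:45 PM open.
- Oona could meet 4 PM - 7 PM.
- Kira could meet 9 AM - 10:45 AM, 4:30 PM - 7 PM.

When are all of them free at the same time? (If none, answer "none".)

17:45-18:45

Sofia ∩ Ulla: 14:00-15:00, 17:45-19:00.
Sofia ∩ Ulla ∩ Hiro: 17:45-18:45.
Sofia ∩ Ulla ∩ Hiro ∩ Oona: 17:45-18:45.
Sofia ∩ Ulla ∩ Hiro ∩ Oona ∩ Kira: 17:45-18:45.
So the common availability across everyone is 17:45-18:45.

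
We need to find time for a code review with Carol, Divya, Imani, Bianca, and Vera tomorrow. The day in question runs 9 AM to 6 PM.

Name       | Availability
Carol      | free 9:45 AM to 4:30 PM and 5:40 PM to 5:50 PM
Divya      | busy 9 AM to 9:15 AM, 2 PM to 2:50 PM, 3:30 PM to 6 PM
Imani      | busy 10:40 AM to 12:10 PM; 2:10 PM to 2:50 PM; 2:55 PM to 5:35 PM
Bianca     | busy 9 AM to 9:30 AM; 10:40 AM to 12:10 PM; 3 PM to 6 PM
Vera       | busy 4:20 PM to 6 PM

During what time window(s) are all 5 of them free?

Carol free: 09:45-16:30, 17:40-17:50.
Divya free: 09:15-14:00, 14:50-15:30 (invert busy blocks within the working day).
Imani free: 09:00-10:40, 12:10-14:10, 14:50-14:55, 17:35-18:00 (invert busy blocks within the working day).
Bianca free: 09:30-10:40, 12:10-15:00 (invert busy blocks within the working day).
Vera free: 09:00-16:20 (invert busy blocks within the working day).
Carol ∩ Divya: 09:45-14:00, 14:50-15:30.
Carol ∩ Divya ∩ Imani: 09:45-10:40, 12:10-14:00, 14:50-14:55.
Carol ∩ Divya ∩ Imani ∩ Bianca: 09:45-10:40, 12:10-14:00, 14:50-14:55.
Carol ∩ Divya ∩ Imani ∩ Bianca ∩ Vera: 09:45-10:40, 12:10-14:00, 14:50-14:55.
So the common availability across everyone is 09:45-10:40, 12:10-14:00, 14:50-14:55.

09:45-10:40, 12:10-14:00, 14:50-14:55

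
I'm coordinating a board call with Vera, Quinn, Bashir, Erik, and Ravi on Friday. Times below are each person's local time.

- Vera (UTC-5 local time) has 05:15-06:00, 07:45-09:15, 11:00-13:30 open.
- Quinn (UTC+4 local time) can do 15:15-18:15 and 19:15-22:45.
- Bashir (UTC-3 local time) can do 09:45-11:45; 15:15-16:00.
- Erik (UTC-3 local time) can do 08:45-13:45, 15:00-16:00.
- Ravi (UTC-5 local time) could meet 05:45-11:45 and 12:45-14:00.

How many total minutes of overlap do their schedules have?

105

Vera in UTC: 10:15-11:00, 12:45-14:15, 16:00-18:30 (add 5h to convert from UTC-5).
Quinn in UTC: 11:15-14:15, 15:15-18:45 (subtract 4h to convert from UTC+4).
Bashir in UTC: 12:45-14:45, 18:15-19:00 (add 3h to convert from UTC-3).
Erik in UTC: 11:45-16:45, 18:00-19:00 (add 3h to convert from UTC-3).
Ravi in UTC: 10:45-16:45, 17:45-19:00 (add 5h to convert from UTC-5).
Vera ∩ Quinn: 12:45-14:15, 16:00-18:30.
Vera ∩ Quinn ∩ Bashir: 12:45-14:15, 18:15-18:30.
Vera ∩ Quinn ∩ Bashir ∩ Erik: 12:45-14:15, 18:15-18:30.
Vera ∩ Quinn ∩ Bashir ∩ Erik ∩ Ravi: 12:45-14:15, 18:15-18:30.
Summing the common windows: 90 + 15 = 105 minutes.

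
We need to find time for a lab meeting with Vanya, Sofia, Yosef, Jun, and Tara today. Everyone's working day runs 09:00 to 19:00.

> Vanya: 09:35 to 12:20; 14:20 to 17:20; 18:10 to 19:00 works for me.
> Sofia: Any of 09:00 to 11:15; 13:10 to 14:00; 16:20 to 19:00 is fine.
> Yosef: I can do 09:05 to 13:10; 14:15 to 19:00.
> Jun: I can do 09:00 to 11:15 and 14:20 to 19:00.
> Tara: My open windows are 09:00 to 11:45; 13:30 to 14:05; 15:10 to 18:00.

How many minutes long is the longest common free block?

Vanya ∩ Sofia: 09:35-11:15, 16:20-17:20, 18:10-19:00.
Vanya ∩ Sofia ∩ Yosef: 09:35-11:15, 16:20-17:20, 18:10-19:00.
Vanya ∩ Sofia ∩ Yosef ∩ Jun: 09:35-11:15, 16:20-17:20, 18:10-19:00.
Vanya ∩ Sofia ∩ Yosef ∩ Jun ∩ Tara: 09:35-11:15, 16:20-17:20.
So the common availability across everyone is 09:35-11:15, 16:20-17:20.
The longest is 09:35-11:15 at 100 minutes.

100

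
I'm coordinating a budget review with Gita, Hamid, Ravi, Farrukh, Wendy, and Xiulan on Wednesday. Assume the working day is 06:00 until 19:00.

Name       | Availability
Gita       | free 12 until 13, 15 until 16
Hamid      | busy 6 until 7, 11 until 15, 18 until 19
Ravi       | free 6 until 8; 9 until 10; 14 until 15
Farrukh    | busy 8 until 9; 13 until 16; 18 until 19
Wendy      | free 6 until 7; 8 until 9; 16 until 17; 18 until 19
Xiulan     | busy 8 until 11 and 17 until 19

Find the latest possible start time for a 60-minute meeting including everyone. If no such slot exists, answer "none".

none

Gita free: 12:00-13:00, 15:00-16:00.
Hamid free: 07:00-11:00, 15:00-18:00 (invert busy blocks within the working day).
Ravi free: 06:00-08:00, 09:00-10:00, 14:00-15:00.
Farrukh free: 06:00-08:00, 09:00-13:00, 16:00-18:00 (invert busy blocks within the working day).
Wendy free: 06:00-07:00, 08:00-09:00, 16:00-17:00, 18:00-19:00.
Xiulan free: 06:00-08:00, 11:00-17:00 (invert busy blocks within the working day).
Gita ∩ Hamid: 15:00-16:00.
Gita ∩ Hamid ∩ Ravi: ∅.
Gita ∩ Hamid ∩ Ravi ∩ Farrukh: ∅.
Gita ∩ Hamid ∩ Ravi ∩ Farrukh ∩ Wendy: ∅.
Gita ∩ Hamid ∩ Ravi ∩ Farrukh ∩ Wendy ∩ Xiulan: ∅.
There is no time when everyone is free.
No common window is at least 60 minutes long.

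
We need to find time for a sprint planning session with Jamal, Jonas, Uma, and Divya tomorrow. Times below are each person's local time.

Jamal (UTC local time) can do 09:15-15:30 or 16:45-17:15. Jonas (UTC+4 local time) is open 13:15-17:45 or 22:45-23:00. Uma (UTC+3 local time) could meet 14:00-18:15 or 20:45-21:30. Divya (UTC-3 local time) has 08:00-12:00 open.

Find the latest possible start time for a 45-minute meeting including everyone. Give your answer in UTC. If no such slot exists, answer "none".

13:00

Jamal in UTC: 09:15-15:30, 16:45-17:15.
Jonas in UTC: 09:15-13:45, 18:45-19:00 (subtract 4h to convert from UTC+4).
Uma in UTC: 11:00-15:15, 17:45-18:30 (subtract 3h to convert from UTC+3).
Divya in UTC: 11:00-15:00 (add 3h to convert from UTC-3).
Jamal ∩ Jonas: 09:15-13:45.
Jamal ∩ Jonas ∩ Uma: 11:00-13:45.
Jamal ∩ Jonas ∩ Uma ∩ Divya: 11:00-13:45.
The last common window of at least 45 minutes is 11:00-13:45; a 45-minute meeting can start as late as 13:00 and still end by 13:45.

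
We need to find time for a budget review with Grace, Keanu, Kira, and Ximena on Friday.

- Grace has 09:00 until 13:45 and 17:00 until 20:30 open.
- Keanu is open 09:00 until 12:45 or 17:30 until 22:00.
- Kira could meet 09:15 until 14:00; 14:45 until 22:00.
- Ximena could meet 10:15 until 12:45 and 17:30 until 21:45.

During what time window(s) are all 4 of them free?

Grace ∩ Keanu: 09:00-12:45, 17:30-20:30.
Grace ∩ Keanu ∩ Kira: 09:15-12:45, 17:30-20:30.
Grace ∩ Keanu ∩ Kira ∩ Ximena: 10:15-12:45, 17:30-20:30.
Those are the intersection windows.

10:15-12:45, 17:30-20:30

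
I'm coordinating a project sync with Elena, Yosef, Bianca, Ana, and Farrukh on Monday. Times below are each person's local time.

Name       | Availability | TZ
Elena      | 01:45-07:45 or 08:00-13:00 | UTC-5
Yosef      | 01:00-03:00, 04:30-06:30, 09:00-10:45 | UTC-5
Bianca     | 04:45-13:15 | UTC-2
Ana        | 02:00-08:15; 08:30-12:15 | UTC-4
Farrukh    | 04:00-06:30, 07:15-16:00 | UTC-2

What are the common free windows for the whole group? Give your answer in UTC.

Elena in UTC: 06:45-12:45, 13:00-18:00 (add 5h to convert from UTC-5).
Yosef in UTC: 06:00-08:00, 09:30-11:30, 14:00-15:45 (add 5h to convert from UTC-5).
Bianca in UTC: 06:45-15:15 (add 2h to convert from UTC-2).
Ana in UTC: 06:00-12:15, 12:30-16:15 (add 4h to convert from UTC-4).
Farrukh in UTC: 06:00-08:30, 09:15-18:00 (add 2h to convert from UTC-2).
Elena ∩ Yosef: 06:45-08:00, 09:30-11:30, 14:00-15:45.
Elena ∩ Yosef ∩ Bianca: 06:45-08:00, 09:30-11:30, 14:00-15:15.
Elena ∩ Yosef ∩ Bianca ∩ Ana: 06:45-08:00, 09:30-11:30, 14:00-15:15.
Elena ∩ Yosef ∩ Bianca ∩ Ana ∩ Farrukh: 06:45-08:00, 09:30-11:30, 14:00-15:15.
Those are the intersection windows.

06:45-08:00, 09:30-11:30, 14:00-15:15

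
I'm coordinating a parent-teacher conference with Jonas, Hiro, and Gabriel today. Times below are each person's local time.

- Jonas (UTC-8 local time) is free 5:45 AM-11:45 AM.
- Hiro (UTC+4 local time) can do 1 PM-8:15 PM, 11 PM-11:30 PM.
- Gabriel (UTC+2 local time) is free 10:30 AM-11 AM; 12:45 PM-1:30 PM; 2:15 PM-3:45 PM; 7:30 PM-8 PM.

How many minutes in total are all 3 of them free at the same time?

Jonas in UTC: 13:45-19:45 (add 8h to convert from UTC-8).
Hiro in UTC: 09:00-16:15, 19:00-19:30 (subtract 4h to convert from UTC+4).
Gabriel in UTC: 08:30-09:00, 10:45-11:30, 12:15-13:45, 17:30-18:00 (subtract 2h to convert from UTC+2).
Jonas ∩ Hiro: 13:45-16:15, 19:00-19:30.
Jonas ∩ Hiro ∩ Gabriel: ∅.
There is no time when everyone is free.
There is no common window, so the total is 0 minutes.

0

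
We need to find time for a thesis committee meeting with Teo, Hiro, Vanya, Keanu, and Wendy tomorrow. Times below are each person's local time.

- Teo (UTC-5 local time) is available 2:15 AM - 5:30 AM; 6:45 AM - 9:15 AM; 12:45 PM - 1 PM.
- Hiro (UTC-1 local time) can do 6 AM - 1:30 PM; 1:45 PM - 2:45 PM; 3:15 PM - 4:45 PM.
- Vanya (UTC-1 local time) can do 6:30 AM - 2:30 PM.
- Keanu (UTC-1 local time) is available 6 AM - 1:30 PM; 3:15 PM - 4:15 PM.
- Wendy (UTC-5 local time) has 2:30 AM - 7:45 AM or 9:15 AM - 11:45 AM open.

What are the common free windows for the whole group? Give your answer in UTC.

Teo in UTC: 07:15-10:30, 11:45-14:15, 17:45-18:00 (add 5h to convert from UTC-5).
Hiro in UTC: 07:00-14:30, 14:45-15:45, 16:15-17:45 (add 1h to convert from UTC-1).
Vanya in UTC: 07:30-15:30 (add 1h to convert from UTC-1).
Keanu in UTC: 07:00-14:30, 16:15-17:15 (add 1h to convert from UTC-1).
Wendy in UTC: 07:30-12:45, 14:15-16:45 (add 5h to convert from UTC-5).
Teo ∩ Hiro: 07:15-10:30, 11:45-14:15.
Teo ∩ Hiro ∩ Vanya: 07:30-10:30, 11:45-14:15.
Teo ∩ Hiro ∩ Vanya ∩ Keanu: 07:30-10:30, 11:45-14:15.
Teo ∩ Hiro ∩ Vanya ∩ Keanu ∩ Wendy: 07:30-10:30, 11:45-12:45.

07:30-10:30, 11:45-12:45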